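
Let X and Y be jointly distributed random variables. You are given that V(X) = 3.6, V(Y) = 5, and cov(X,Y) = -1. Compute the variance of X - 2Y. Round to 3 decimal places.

27.600

V(X - 2Y) = (1)²·V(X) + (-2)²·V(Y) + 2·(1)·(-2)·cov(X,Y)
= 1·3.6 + 4·5 + -4·-1 = 27.6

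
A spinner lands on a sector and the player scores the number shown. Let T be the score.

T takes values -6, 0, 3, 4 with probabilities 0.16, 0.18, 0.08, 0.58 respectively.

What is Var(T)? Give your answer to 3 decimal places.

13.200

E[T] = (-6)(0.16) + (0)(0.18) + (3)(0.08) + (4)(0.58) = 1.6
E[T²] = (-6)²(0.16) + (0)²(0.18) + (3)²(0.08) + (4)²(0.58) = 15.76
Var(T) = E[T²] − (E[T])² = 15.76 − (1.6)² = 13.2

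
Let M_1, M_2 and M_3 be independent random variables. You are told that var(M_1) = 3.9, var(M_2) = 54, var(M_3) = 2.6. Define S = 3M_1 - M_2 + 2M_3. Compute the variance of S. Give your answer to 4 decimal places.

99.5000

By independence, var(S) = (3)²var(M_1) + (-1)²var(M_2) + (2)²var(M_3)
= (3)²·3.9 + (-1)²·54 + (2)²·2.6 = 99.5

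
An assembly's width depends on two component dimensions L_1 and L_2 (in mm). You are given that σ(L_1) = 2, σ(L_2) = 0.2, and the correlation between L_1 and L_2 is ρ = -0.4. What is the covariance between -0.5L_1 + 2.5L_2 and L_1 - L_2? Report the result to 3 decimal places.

Var(L_1) = (2)² = 4;  Var(L_2) = (0.2)² = 0.04
Cov(L_1,L_2) = ρ·σ(L_1)·σ(L_2) = -0.4·2·0.2 = -0.16
Cov(-0.5L_1 + 2.5L_2, L_1 - L_2) = (-0.5)(1)Var(L_1) + (2.5)(-1)Var(L_2) + [(-0.5)(-1) + (2.5)(1)]Cov(L_1,L_2)
= -0.5·4 + -2.5·0.04 + 3·-0.16 = -2.58

-2.580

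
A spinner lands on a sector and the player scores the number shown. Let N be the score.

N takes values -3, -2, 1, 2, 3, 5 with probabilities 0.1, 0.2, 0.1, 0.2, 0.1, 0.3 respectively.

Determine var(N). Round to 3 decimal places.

E[N] = (-3)(0.1) + (-2)(0.2) + (1)(0.1) + (2)(0.2) + (3)(0.1) + (5)(0.3) = 1.6
E[N²] = (-3)²(0.1) + (-2)²(0.2) + (1)²(0.1) + (2)²(0.2) + (3)²(0.1) + (5)²(0.3) = 11
var(N) = E[N²] − (E[N])² = 11 − (1.6)² = 8.44

8.440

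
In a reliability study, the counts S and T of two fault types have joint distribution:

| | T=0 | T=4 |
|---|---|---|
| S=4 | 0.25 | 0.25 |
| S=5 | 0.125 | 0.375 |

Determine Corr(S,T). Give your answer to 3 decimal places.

0.258

E[S] = 4.5,  E[T] = 2.5
E[ST] = 11.5
cov(S,T) = E[ST] − E[S]E[T] = 11.5 − (4.5)(2.5) = 0.25
Var(S) = 0.25,  Var(T) = 3.75
ρ = 0.25 / √(0.25·3.75) ≈ 0.258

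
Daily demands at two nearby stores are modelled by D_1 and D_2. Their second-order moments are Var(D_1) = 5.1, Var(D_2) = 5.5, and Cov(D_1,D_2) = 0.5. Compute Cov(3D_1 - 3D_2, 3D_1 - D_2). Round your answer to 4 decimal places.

Cov(3D_1 - 3D_2, 3D_1 - D_2) = (3)(3)Var(D_1) + (-3)(-1)Var(D_2) + [(3)(-1) + (-3)(3)]Cov(D_1,D_2)
= 9·5.1 + 3·5.5 + -12·0.5 = 56.4

56.4000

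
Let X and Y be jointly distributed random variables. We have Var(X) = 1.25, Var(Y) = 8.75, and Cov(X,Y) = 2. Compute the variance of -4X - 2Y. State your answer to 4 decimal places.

Var(-4X - 2Y) = (-4)²·Var(X) + (-2)²·Var(Y) + 2·(-4)·(-2)·Cov(X,Y)
= 16·1.25 + 4·8.75 + 16·2 = 87

87.0000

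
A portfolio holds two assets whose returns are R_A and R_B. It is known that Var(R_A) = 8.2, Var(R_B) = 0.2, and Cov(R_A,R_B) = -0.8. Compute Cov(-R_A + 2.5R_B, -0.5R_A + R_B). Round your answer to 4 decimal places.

Cov(-R_A + 2.5R_B, -0.5R_A + R_B) = (-1)(-0.5)Var(R_A) + (2.5)(1)Var(R_B) + [(-1)(1) + (2.5)(-0.5)]Cov(R_A,R_B)
= 0.5·8.2 + 2.5·0.2 + -2.25·-0.8 = 6.4

6.4000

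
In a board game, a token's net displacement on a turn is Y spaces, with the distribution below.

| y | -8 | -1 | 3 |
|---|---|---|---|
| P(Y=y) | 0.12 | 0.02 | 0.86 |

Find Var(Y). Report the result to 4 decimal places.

12.8800

E[Y] = (-8)(0.12) + (-1)(0.02) + (3)(0.86) = 1.6
E[Y²] = (-8)²(0.12) + (-1)²(0.02) + (3)²(0.86) = 15.44
Var(Y) = E[Y²] − (E[Y])² = 15.44 − (1.6)² = 12.88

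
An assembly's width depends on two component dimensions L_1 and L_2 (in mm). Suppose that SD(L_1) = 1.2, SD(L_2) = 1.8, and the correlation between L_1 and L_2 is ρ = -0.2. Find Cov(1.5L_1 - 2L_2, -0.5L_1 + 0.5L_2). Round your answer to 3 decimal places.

V(L_1) = (1.2)² = 1.44;  V(L_2) = (1.8)² = 3.24
Cov(L_1,L_2) = ρ·SD(L_1)·SD(L_2) = -0.2·1.2·1.8 = -0.432
Cov(1.5L_1 - 2L_2, -0.5L_1 + 0.5L_2) = (1.5)(-0.5)V(L_1) + (-2)(0.5)V(L_2) + [(1.5)(0.5) + (-2)(-0.5)]Cov(L_1,L_2)
= -0.75·1.44 + -1·3.24 + 1.75·-0.432 = -5.076

-5.076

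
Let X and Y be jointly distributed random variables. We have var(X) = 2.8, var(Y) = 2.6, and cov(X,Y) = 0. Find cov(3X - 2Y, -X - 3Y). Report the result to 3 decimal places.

7.200

cov(3X - 2Y, -X - 3Y) = (3)(-1)var(X) + (-2)(-3)var(Y) + [(3)(-3) + (-2)(-1)]cov(X,Y)
= -3·2.8 + 6·2.6 + -7·0 = 7.2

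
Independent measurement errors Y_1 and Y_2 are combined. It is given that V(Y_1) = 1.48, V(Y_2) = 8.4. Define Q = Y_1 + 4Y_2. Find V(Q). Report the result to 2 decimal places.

135.88

By independence, V(Q) = (1)²V(Y_1) + (4)²V(Y_2)
= (1)²·1.48 + (4)²·8.4 = 135.88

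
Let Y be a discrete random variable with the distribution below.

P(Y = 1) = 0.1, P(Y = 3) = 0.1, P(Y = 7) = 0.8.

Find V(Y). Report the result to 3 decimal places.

E[Y] = (1)(0.1) + (3)(0.1) + (7)(0.8) = 6
E[Y²] = (1)²(0.1) + (3)²(0.1) + (7)²(0.8) = 40.2
V(Y) = E[Y²] − (E[Y])² = 40.2 − (6)² = 4.2

4.200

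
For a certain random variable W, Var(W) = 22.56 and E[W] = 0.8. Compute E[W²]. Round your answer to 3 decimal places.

E[W²] = Var(W) + (E[W])² = 22.56 + (0.8)² = 23.2

23.200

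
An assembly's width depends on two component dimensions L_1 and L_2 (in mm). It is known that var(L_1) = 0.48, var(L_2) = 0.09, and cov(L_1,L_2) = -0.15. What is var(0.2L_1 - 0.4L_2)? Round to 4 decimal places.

0.0576

var(0.2L_1 - 0.4L_2) = (0.2)²·var(L_1) + (-0.4)²·var(L_2) + 2·(0.2)·(-0.4)·cov(L_1,L_2)
= 0.04·0.48 + 0.16·0.09 + -0.16·-0.15 = 0.0576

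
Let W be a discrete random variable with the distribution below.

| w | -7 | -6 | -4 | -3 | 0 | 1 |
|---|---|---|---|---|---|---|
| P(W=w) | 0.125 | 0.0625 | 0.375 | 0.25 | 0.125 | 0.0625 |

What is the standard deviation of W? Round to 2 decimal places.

E[W] = (-7)(0.125) + (-6)(0.0625) + (-4)(0.375) + (-3)(0.25) + (0)(0.125) + (1)(0.0625) = -3.4375
E[W²] = (-7)²(0.125) + (-6)²(0.0625) + (-4)²(0.375) + (-3)²(0.25) + (0)²(0.125) + (1)²(0.0625) = 16.6875
Var(W) = E[W²] − (E[W])² = 16.6875 − (-3.4375)² = 4.87109375
sd(W) = √4.87109375 ≈ 2.21

2.21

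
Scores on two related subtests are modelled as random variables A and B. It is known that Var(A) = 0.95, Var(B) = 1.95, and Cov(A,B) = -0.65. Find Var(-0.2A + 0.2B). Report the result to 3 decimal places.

Var(-0.2A + 0.2B) = (-0.2)²·Var(A) + (0.2)²·Var(B) + 2·(-0.2)·(0.2)·Cov(A,B)
= 0.04·0.95 + 0.04·1.95 + -0.08·-0.65 = 0.168

0.168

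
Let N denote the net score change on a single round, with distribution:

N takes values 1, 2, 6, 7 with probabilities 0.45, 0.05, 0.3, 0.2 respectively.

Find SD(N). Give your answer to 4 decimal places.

E[N] = (1)(0.45) + (2)(0.05) + (6)(0.3) + (7)(0.2) = 3.75
E[N²] = (1)²(0.45) + (2)²(0.05) + (6)²(0.3) + (7)²(0.2) = 21.25
var(N) = E[N²] − (E[N])² = 21.25 − (3.75)² = 7.1875
SD(N) = √7.1875 ≈ 2.6810

2.6810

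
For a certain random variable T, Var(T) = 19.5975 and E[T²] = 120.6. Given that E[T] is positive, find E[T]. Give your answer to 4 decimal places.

(E[T])² = E[T²] − Var(T) = 120.6 − 19.5975 = 101.0025
E[T] = √101.0025 = 10.05

10.0500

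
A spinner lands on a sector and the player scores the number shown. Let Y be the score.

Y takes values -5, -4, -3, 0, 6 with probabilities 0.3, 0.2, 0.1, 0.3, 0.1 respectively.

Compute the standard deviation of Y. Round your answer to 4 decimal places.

E[Y] = (-5)(0.3) + (-4)(0.2) + (-3)(0.1) + (0)(0.3) + (6)(0.1) = -2
E[Y²] = (-5)²(0.3) + (-4)²(0.2) + (-3)²(0.1) + (0)²(0.3) + (6)²(0.1) = 15.2
Var(Y) = E[Y²] − (E[Y])² = 15.2 − (-2)² = 11.2
SD(Y) = √11.2 ≈ 3.3466

3.3466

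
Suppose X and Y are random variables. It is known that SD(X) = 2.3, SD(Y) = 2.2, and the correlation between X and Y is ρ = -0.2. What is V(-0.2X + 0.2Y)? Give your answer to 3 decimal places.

V(X) = (2.3)² = 5.29;  V(Y) = (2.2)² = 4.84
Cov(X,Y) = ρ·SD(X)·SD(Y) = -0.2·2.3·2.2 = -1.012
V(-0.2X + 0.2Y) = (-0.2)²·V(X) + (0.2)²·V(Y) + 2·(-0.2)·(0.2)·Cov(X,Y)
= 0.04·5.29 + 0.04·4.84 + -0.08·-1.012 = 0.48616

0.486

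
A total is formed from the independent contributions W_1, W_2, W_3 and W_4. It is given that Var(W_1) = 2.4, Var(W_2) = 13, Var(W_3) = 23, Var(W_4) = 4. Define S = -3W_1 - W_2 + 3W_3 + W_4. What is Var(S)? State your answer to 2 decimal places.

245.60

By independence, Var(S) = (-3)²Var(W_1) + (-1)²Var(W_2) + (3)²Var(W_3) + (1)²Var(W_4)
= (-3)²·2.4 + (-1)²·13 + (3)²·23 + (1)²·4 = 245.6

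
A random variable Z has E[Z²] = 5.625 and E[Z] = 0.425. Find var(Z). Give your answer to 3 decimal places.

var(Z) = 5.625 − (0.425)² = 5.444375

5.444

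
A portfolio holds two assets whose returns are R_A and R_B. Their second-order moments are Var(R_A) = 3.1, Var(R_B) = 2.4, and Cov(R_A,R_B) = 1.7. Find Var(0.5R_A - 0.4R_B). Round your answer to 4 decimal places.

Var(0.5R_A - 0.4R_B) = (0.5)²·Var(R_A) + (-0.4)²·Var(R_B) + 2·(0.5)·(-0.4)·Cov(R_A,R_B)
= 0.25·3.1 + 0.16·2.4 + -0.4·1.7 = 0.479

0.4790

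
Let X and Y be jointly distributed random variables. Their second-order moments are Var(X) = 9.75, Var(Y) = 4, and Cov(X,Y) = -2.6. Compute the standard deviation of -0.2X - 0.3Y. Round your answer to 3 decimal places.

Var(-0.2X - 0.3Y) = (-0.2)²·Var(X) + (-0.3)²·Var(Y) + 2·(-0.2)·(-0.3)·Cov(X,Y)
= 0.04·9.75 + 0.09·4 + 0.12·-2.6 = 0.438
SD(-0.2X - 0.3Y) = √0.438 ≈ 0.662

0.662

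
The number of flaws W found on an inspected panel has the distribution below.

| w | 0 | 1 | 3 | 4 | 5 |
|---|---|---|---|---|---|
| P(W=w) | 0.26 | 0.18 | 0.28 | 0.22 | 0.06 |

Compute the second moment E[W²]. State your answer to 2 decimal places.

7.72

E[W²] = (0)²(0.26) + (1)²(0.18) + (3)²(0.28) + (4)²(0.22) + (5)²(0.06) = 7.72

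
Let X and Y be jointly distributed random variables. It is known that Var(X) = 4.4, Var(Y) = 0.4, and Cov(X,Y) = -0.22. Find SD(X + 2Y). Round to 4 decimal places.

2.2627

Var(X + 2Y) = (1)²·Var(X) + (2)²·Var(Y) + 2·(1)·(2)·Cov(X,Y)
= 1·4.4 + 4·0.4 + 4·-0.22 = 5.12
SD(X + 2Y) = √5.12 ≈ 2.2627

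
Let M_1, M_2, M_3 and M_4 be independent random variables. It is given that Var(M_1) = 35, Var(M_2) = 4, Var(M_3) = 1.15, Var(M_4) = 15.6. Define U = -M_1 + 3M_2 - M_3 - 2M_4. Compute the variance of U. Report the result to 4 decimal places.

By independence, Var(U) = (-1)²Var(M_1) + (3)²Var(M_2) + (-1)²Var(M_3) + (-2)²Var(M_4)
= (-1)²·35 + (3)²·4 + (-1)²·1.15 + (-2)²·15.6 = 134.55

134.5500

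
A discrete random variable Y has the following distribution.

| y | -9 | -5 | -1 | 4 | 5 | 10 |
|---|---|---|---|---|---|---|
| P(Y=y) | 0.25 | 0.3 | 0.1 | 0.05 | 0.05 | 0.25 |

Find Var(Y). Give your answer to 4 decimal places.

E[Y] = (-9)(0.25) + (-5)(0.3) + (-1)(0.1) + (4)(0.05) + (5)(0.05) + (10)(0.25) = -0.9
E[Y²] = (-9)²(0.25) + (-5)²(0.3) + (-1)²(0.1) + (4)²(0.05) + (5)²(0.05) + (10)²(0.25) = 54.9
Var(Y) = E[Y²] − (E[Y])² = 54.9 − (-0.9)² = 54.09

54.0900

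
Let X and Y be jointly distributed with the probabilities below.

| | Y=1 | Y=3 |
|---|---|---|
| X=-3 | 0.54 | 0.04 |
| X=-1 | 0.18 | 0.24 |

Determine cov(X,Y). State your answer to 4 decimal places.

0.4896

E[X] = -2.16,  E[Y] = 1.56
E[XY] = -2.88
cov(X,Y) = E[XY] − E[X]E[Y] = -2.88 − (-2.16)(1.56) = 0.4896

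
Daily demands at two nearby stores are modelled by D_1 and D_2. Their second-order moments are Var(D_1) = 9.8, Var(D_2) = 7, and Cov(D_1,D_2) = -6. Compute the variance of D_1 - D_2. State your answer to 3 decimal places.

Var(D_1 - D_2) = (1)²·Var(D_1) + (-1)²·Var(D_2) + 2·(1)·(-1)·Cov(D_1,D_2)
= 1·9.8 + 1·7 + -2·-6 = 28.8

28.800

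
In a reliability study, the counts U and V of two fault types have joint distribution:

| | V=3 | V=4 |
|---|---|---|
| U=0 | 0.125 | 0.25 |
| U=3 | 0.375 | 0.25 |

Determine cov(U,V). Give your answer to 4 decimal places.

-0.1875

E[U] = 1.875,  E[V] = 3.5
E[UV] = 6.375
cov(U,V) = E[UV] − E[U]E[V] = 6.375 − (1.875)(3.5) = -0.1875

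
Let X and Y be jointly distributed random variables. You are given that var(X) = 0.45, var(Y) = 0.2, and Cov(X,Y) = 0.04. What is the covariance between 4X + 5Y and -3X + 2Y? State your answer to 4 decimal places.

-3.6800

Cov(4X + 5Y, -3X + 2Y) = (4)(-3)var(X) + (5)(2)var(Y) + [(4)(2) + (5)(-3)]Cov(X,Y)
= -12·0.45 + 10·0.2 + -7·0.04 = -3.68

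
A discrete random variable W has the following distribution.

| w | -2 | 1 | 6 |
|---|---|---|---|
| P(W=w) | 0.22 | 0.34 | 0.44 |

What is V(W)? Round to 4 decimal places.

10.6084

E[W] = (-2)(0.22) + (1)(0.34) + (6)(0.44) = 2.54
E[W²] = (-2)²(0.22) + (1)²(0.34) + (6)²(0.44) = 17.06
V(W) = E[W²] − (E[W])² = 17.06 − (2.54)² = 10.6084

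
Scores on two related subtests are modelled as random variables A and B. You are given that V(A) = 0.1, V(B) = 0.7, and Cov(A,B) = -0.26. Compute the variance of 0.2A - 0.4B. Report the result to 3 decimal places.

0.158

V(0.2A - 0.4B) = (0.2)²·V(A) + (-0.4)²·V(B) + 2·(0.2)·(-0.4)·Cov(A,B)
= 0.04·0.1 + 0.16·0.7 + -0.16·-0.26 = 0.1576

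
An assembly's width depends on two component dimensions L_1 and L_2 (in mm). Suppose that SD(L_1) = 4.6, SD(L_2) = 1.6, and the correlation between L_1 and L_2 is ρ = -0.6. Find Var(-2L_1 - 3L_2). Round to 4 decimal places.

Var(L_1) = (4.6)² = 21.16;  Var(L_2) = (1.6)² = 2.56
Cov(L_1,L_2) = ρ·SD(L_1)·SD(L_2) = -0.6·4.6·1.6 = -4.416
Var(-2L_1 - 3L_2) = (-2)²·Var(L_1) + (-3)²·Var(L_2) + 2·(-2)·(-3)·Cov(L_1,L_2)
= 4·21.16 + 9·2.56 + 12·-4.416 = 54.688

54.6880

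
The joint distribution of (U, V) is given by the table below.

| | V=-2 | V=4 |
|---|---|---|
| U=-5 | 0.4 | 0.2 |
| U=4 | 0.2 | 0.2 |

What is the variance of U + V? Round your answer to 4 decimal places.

E[U] = -1.4,  E[V] = 0.4,  E[UV] = 1.6
Var(U) = 21.4 − (-1.4)² = 19.44;  Var(V) = 8.8 − (0.4)² = 8.64
Cov(U,V) = 1.6 − (-1.4)(0.4) = 2.16
Var(U + V) = (1)²·19.44 + (1)²·8.64 + 2·(1)·(1)·2.16 = 32.4

32.4000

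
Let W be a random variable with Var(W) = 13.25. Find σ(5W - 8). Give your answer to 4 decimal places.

18.2003

Var(5W - 8) = (5)²·13.25 = 331.25
σ(5W - 8) = √331.25 ≈ 18.2003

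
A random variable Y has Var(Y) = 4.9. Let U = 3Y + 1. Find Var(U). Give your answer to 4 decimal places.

Var(3Y + 1) = (3)²·Var(Y) = 9·4.9 = 44.1

44.1000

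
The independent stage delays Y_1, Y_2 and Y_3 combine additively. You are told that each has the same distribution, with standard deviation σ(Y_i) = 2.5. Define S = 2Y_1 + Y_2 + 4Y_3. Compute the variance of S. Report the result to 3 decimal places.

Var(Y_i) = (2.5)² = 6.25
By independence, Var(S) = (2)²Var(Y_1) + (1)²Var(Y_2) + (4)²Var(Y_3)
= (2)²·6.25 + (1)²·6.25 + (4)²·6.25 = 131.25

131.250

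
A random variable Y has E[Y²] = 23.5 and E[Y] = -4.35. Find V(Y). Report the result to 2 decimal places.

V(Y) = 23.5 − (-4.35)² = 4.5775

4.58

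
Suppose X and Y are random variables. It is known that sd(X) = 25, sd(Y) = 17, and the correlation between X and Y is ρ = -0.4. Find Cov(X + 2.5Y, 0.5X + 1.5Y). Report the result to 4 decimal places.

var(X) = (25)² = 625;  var(Y) = (17)² = 289
Cov(X,Y) = ρ·sd(X)·sd(Y) = -0.4·25·17 = -170
Cov(X + 2.5Y, 0.5X + 1.5Y) = (1)(0.5)var(X) + (2.5)(1.5)var(Y) + [(1)(1.5) + (2.5)(0.5)]Cov(X,Y)
= 0.5·625 + 3.75·289 + 2.75·-170 = 928.75

928.7500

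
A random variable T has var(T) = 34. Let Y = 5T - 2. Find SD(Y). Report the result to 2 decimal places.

29.15

var(5T - 2) = (5)²·34 = 850
SD(Y) = √850 ≈ 29.15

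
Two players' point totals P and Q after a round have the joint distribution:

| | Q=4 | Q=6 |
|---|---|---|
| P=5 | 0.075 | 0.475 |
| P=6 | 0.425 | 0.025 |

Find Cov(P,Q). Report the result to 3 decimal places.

-0.400

E[P] = 5.45,  E[Q] = 5
E[PQ] = 26.85
Cov(P,Q) = E[PQ] − E[P]E[Q] = 26.85 − (5.45)(5) = -0.4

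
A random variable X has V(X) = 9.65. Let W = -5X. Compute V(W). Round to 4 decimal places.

V(-5X) = (-5)²·V(X) = 25·9.65 = 241.25

241.2500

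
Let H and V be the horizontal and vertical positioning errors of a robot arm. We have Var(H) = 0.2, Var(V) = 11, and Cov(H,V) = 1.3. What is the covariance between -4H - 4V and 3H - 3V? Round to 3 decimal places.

129.600

Cov(-4H - 4V, 3H - 3V) = (-4)(3)Var(H) + (-4)(-3)Var(V) + [(-4)(-3) + (-4)(3)]Cov(H,V)
= -12·0.2 + 12·11 + 0·1.3 = 129.6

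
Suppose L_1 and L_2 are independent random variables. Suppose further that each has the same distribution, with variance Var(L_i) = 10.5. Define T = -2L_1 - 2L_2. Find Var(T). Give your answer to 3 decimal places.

By independence, Var(T) = (-2)²Var(L_1) + (-2)²Var(L_2)
= (-2)²·10.5 + (-2)²·10.5 = 84

84.000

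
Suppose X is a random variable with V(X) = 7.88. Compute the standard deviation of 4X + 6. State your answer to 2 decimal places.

11.23

V(4X + 6) = (4)²·7.88 = 126.08
SD(4X + 6) = √126.08 ≈ 11.23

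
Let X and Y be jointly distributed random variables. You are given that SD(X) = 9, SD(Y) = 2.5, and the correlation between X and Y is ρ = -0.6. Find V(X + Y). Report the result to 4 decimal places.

V(X) = (9)² = 81;  V(Y) = (2.5)² = 6.25
Cov(X,Y) = ρ·SD(X)·SD(Y) = -0.6·9·2.5 = -13.5
V(X + Y) = (1)²·V(X) + (1)²·V(Y) + 2·(1)·(1)·Cov(X,Y)
= 1·81 + 1·6.25 + 2·-13.5 = 60.25

60.2500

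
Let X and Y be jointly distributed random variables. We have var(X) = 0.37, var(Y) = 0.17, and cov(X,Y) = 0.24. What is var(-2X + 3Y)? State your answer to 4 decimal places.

var(-2X + 3Y) = (-2)²·var(X) + (3)²·var(Y) + 2·(-2)·(3)·cov(X,Y)
= 4·0.37 + 9·0.17 + -12·0.24 = 0.13

0.1300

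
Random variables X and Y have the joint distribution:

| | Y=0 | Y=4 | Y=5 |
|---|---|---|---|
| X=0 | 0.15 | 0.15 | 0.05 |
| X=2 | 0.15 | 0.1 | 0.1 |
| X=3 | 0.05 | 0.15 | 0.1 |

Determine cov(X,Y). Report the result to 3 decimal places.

E[X] = 1.6,  E[Y] = 2.85
E[XY] = 5.1
cov(X,Y) = E[XY] − E[X]E[Y] = 5.1 − (1.6)(2.85) = 0.54

0.540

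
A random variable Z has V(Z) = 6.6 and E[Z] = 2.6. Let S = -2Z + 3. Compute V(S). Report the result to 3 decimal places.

26.400

V(-2Z + 3) = (-2)²·V(Z) = 4·6.6 = 26.4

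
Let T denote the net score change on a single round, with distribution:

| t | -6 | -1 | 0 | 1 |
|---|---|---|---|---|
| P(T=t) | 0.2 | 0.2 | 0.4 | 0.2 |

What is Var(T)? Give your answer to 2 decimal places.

6.16

E[T] = (-6)(0.2) + (-1)(0.2) + (0)(0.4) + (1)(0.2) = -1.2
E[T²] = (-6)²(0.2) + (-1)²(0.2) + (0)²(0.4) + (1)²(0.2) = 7.6
Var(T) = E[T²] − (E[T])² = 7.6 − (-1.2)² = 6.16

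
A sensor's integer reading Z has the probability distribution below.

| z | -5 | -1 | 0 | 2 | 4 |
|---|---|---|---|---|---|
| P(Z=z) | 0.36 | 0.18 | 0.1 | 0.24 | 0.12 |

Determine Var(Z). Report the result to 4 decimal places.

E[Z] = (-5)(0.36) + (-1)(0.18) + (0)(0.1) + (2)(0.24) + (4)(0.12) = -1.02
E[Z²] = (-5)²(0.36) + (-1)²(0.18) + (0)²(0.1) + (2)²(0.24) + (4)²(0.12) = 12.06
Var(Z) = E[Z²] − (E[Z])² = 12.06 − (-1.02)² = 11.0196

11.0196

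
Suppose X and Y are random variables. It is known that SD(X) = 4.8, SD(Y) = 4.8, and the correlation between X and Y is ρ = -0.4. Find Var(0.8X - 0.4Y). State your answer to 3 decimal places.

Var(X) = (4.8)² = 23.04;  Var(Y) = (4.8)² = 23.04
cov(X,Y) = ρ·SD(X)·SD(Y) = -0.4·4.8·4.8 = -9.216
Var(0.8X - 0.4Y) = (0.8)²·Var(X) + (-0.4)²·Var(Y) + 2·(0.8)·(-0.4)·cov(X,Y)
= 0.64·23.04 + 0.16·23.04 + -0.64·-9.216 = 24.33024

24.330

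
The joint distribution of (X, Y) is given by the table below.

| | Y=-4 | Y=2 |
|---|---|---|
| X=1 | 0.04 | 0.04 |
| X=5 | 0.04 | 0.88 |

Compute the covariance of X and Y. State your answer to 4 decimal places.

0.8064

E[X] = 4.68,  E[Y] = 1.52
E[XY] = 7.92
cov(X,Y) = E[XY] − E[X]E[Y] = 7.92 − (4.68)(1.52) = 0.8064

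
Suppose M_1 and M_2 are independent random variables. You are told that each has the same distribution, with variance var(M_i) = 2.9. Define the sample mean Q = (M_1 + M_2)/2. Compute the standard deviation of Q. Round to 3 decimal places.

1.204

By independence, var(Q) = (0.5)²var(M_1) + (0.5)²var(M_2)
= (0.5)²·2.9 + (0.5)²·2.9 = 1.45
SD(Q) = √1.45 ≈ 1.204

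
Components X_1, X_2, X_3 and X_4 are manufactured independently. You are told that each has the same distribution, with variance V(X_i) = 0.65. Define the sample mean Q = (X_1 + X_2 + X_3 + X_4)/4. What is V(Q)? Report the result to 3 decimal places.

0.163

By independence, V(Q) = (0.25)²V(X_1) + (0.25)²V(X_2) + (0.25)²V(X_3) + (0.25)²V(X_4)
= (0.25)²·0.65 + (0.25)²·0.65 + (0.25)²·0.65 + (0.25)²·0.65 = 0.1625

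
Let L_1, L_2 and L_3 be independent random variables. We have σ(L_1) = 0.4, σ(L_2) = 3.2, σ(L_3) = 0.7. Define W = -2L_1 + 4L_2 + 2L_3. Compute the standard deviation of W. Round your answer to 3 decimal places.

Var(L_1) = 0.16, Var(L_2) = 10.24, Var(L_3) = 0.49
By independence, Var(W) = (-2)²Var(L_1) + (4)²Var(L_2) + (2)²Var(L_3)
= (-2)²·0.16 + (4)²·10.24 + (2)²·0.49 = 166.44
σ(W) = √166.44 ≈ 12.901

12.901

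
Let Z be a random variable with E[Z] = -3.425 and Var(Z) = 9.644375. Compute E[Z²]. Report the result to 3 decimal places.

21.375

E[Z²] = Var(Z) + (E[Z])² = 9.644375 + (-3.425)² = 21.375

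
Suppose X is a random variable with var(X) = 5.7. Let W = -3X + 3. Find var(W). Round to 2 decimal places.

51.30

var(-3X + 3) = (-3)²·var(X) = 9·5.7 = 51.3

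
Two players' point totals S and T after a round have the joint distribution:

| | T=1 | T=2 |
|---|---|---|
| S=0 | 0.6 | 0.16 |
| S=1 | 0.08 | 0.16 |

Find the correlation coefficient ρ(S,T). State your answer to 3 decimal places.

0.418

E[S] = 0.24,  E[T] = 1.32
E[ST] = 0.4
cov(S,T) = E[ST] − E[S]E[T] = 0.4 − (0.24)(1.32) = 0.0832
V(S) = 0.1824,  V(T) = 0.2176
ρ = 0.0832 / √(0.1824·0.2176) ≈ 0.418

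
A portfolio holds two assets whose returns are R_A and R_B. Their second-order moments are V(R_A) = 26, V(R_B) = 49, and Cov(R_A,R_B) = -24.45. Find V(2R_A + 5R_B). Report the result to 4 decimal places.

840.0000

V(2R_A + 5R_B) = (2)²·V(R_A) + (5)²·V(R_B) + 2·(2)·(5)·Cov(R_A,R_B)
= 4·26 + 25·49 + 20·-24.45 = 840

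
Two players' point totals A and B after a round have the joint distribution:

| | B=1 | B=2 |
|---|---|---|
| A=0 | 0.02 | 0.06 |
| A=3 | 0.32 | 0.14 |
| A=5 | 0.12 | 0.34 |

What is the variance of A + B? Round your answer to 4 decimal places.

E[A] = 3.68,  E[B] = 1.54,  E[AB] = 5.8
var(A) = 15.64 − (3.68)² = 2.0976;  var(B) = 2.62 − (1.54)² = 0.2484
cov(A,B) = 5.8 − (3.68)(1.54) = 0.1328
var(A + B) = (1)²·2.0976 + (1)²·0.2484 + 2·(1)·(1)·0.1328 = 2.6116

2.6116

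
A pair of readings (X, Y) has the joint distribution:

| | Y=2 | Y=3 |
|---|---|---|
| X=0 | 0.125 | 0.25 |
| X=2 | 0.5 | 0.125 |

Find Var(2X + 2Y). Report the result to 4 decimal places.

2.9375

E[X] = 1.25,  E[Y] = 2.375,  E[XY] = 2.75
Var(X) = 2.5 − (1.25)² = 0.9375;  Var(Y) = 5.875 − (2.375)² = 0.234375
cov(X,Y) = 2.75 − (1.25)(2.375) = -0.21875
Var(2X + 2Y) = (2)²·0.9375 + (2)²·0.234375 + 2·(2)·(2)·-0.21875 = 2.9375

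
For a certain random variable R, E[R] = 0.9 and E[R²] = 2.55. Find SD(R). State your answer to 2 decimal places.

var(R) = 2.55 − (0.9)² = 1.74
SD(R) = √1.74 ≈ 1.32

1.32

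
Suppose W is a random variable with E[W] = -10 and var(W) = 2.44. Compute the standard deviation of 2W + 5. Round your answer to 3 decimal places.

var(2W + 5) = (2)²·2.44 = 9.76
sd(2W + 5) = √9.76 ≈ 3.124

3.124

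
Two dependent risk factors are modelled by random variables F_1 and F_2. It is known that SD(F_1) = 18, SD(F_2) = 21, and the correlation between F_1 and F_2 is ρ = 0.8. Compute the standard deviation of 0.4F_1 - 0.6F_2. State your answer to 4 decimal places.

8.0900

Var(F_1) = (18)² = 324;  Var(F_2) = (21)² = 441
cov(F_1,F_2) = ρ·SD(F_1)·SD(F_2) = 0.8·18·21 = 302.4
Var(0.4F_1 - 0.6F_2) = (0.4)²·Var(F_1) + (-0.6)²·Var(F_2) + 2·(0.4)·(-0.6)·cov(F_1,F_2)
= 0.16·324 + 0.36·441 + -0.48·302.4 = 65.448
SD(0.4F_1 - 0.6F_2) = √65.448 ≈ 8.0900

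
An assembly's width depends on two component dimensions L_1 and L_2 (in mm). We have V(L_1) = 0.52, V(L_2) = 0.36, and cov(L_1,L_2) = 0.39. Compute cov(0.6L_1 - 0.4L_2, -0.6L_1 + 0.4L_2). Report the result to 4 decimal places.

-0.0576

cov(0.6L_1 - 0.4L_2, -0.6L_1 + 0.4L_2) = (0.6)(-0.6)V(L_1) + (-0.4)(0.4)V(L_2) + [(0.6)(0.4) + (-0.4)(-0.6)]cov(L_1,L_2)
= -0.36·0.52 + -0.16·0.36 + 0.48·0.39 = -0.0576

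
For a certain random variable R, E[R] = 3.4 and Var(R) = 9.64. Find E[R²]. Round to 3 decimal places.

E[R²] = Var(R) + (E[R])² = 9.64 + (3.4)² = 21.2

21.200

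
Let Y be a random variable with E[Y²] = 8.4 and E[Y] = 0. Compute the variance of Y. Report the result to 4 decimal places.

8.4000

V(Y) = 8.4 − (0)² = 8.4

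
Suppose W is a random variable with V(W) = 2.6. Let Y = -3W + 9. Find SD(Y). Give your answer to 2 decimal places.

4.84

V(-3W + 9) = (-3)²·2.6 = 23.4
SD(Y) = √23.4 ≈ 4.84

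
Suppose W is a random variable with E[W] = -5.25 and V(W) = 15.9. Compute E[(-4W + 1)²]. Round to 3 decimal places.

738.400

E[-4W + 1] = -4·-5.25 + 1 = 22
V(-4W + 1) = (-4)²·15.9 = 254.4
E[(-4W + 1)²] = V((-4W + 1)) + (E[(-4W + 1)])² = 254.4 + (22)² = 738.4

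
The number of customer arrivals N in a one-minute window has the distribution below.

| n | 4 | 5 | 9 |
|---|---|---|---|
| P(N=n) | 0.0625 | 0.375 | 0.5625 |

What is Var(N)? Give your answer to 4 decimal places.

E[N] = (4)(0.0625) + (5)(0.375) + (9)(0.5625) = 7.1875
E[N²] = (4)²(0.0625) + (5)²(0.375) + (9)²(0.5625) = 55.9375
Var(N) = E[N²] − (E[N])² = 55.9375 − (7.1875)² = 4.27734375

4.2773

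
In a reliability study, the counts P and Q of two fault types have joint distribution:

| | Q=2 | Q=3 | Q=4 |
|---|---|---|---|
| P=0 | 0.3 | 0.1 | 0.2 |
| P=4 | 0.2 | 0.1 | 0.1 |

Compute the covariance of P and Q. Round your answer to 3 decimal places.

E[P] = 1.6,  E[Q] = 2.8
E[PQ] = 4.4
Cov(P,Q) = E[PQ] − E[P]E[Q] = 4.4 − (1.6)(2.8) = -0.08

-0.080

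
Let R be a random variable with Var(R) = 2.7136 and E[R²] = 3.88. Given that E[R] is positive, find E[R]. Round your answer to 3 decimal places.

(E[R])² = E[R²] − Var(R) = 3.88 − 2.7136 = 1.1664
E[R] = √1.1664 = 1.08

1.080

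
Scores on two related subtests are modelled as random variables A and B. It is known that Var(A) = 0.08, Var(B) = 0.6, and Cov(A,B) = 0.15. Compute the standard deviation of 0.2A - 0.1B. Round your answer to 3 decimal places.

Var(0.2A - 0.1B) = (0.2)²·Var(A) + (-0.1)²·Var(B) + 2·(0.2)·(-0.1)·Cov(A,B)
= 0.04·0.08 + 0.01·0.6 + -0.04·0.15 = 0.0032
sd(0.2A - 0.1B) = √0.0032 ≈ 0.057

0.057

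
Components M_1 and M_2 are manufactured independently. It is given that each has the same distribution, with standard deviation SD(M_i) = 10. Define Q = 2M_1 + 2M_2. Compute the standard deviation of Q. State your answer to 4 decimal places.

Var(M_i) = (10)² = 100
By independence, Var(Q) = (2)²Var(M_1) + (2)²Var(M_2)
= (2)²·100 + (2)²·100 = 800
SD(Q) = √800 ≈ 28.2843

28.2843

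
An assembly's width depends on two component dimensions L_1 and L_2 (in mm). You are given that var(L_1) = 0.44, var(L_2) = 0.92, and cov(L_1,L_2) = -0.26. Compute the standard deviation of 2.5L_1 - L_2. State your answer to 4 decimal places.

var(2.5L_1 - L_2) = (2.5)²·var(L_1) + (-1)²·var(L_2) + 2·(2.5)·(-1)·cov(L_1,L_2)
= 6.25·0.44 + 1·0.92 + -5·-0.26 = 4.97
SD(2.5L_1 - L_2) = √4.97 ≈ 2.2293

2.2293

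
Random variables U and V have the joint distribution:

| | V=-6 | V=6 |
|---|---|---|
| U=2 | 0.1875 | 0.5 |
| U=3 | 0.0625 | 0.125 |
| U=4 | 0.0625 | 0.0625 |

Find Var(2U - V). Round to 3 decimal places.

35.359

E[U] = 2.4375,  E[V] = 2.25,  E[UV] = 4.875
Var(U) = 6.4375 − (2.4375)² = 0.49609375;  Var(V) = 36 − (2.25)² = 30.9375
cov(U,V) = 4.875 − (2.4375)(2.25) = -0.609375
Var(2U - V) = (2)²·0.49609375 + (-1)²·30.9375 + 2·(2)·(-1)·-0.609375 = 35.359375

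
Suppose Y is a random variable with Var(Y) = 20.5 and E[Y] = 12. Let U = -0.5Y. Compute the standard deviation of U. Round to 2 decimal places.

2.26

Var(-0.5Y) = (-0.5)²·20.5 = 5.125
SD(U) = √5.125 ≈ 2.26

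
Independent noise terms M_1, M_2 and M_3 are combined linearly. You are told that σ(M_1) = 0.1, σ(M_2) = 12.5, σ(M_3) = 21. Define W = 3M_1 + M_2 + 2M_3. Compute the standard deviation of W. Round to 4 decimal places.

43.8217

Var(M_1) = 0.01, Var(M_2) = 156.25, Var(M_3) = 441
By independence, Var(W) = (3)²Var(M_1) + (1)²Var(M_2) + (2)²Var(M_3)
= (3)²·0.01 + (1)²·156.25 + (2)²·441 = 1920.34
σ(W) = √1920.34 ≈ 43.8217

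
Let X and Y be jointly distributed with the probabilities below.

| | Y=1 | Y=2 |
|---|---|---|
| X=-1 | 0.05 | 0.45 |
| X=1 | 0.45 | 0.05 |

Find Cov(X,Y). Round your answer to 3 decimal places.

-0.400

E[X] = 0,  E[Y] = 1.5
E[XY] = -0.4
Cov(X,Y) = E[XY] − E[X]E[Y] = -0.4 − (0)(1.5) = -0.4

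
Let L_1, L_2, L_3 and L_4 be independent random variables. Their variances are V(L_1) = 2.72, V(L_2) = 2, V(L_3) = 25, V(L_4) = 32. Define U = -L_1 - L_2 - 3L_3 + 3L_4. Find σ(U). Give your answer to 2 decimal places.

22.75

By independence, V(U) = (-1)²V(L_1) + (-1)²V(L_2) + (-3)²V(L_3) + (3)²V(L_4)
= (-1)²·2.72 + (-1)²·2 + (-3)²·25 + (3)²·32 = 517.72
σ(U) = √517.72 ≈ 22.75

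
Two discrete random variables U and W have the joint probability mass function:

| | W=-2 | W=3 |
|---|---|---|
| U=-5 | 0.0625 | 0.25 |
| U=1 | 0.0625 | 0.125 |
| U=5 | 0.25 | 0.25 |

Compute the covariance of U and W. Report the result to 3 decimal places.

E[U] = 1.125,  E[W] = 1.125
E[UW] = -1.625
Cov(U,W) = E[UW] − E[U]E[W] = -1.625 − (1.125)(1.125) = -2.890625

-2.891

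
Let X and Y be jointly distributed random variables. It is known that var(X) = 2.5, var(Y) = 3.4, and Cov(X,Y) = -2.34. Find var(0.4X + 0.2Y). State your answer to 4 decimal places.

var(0.4X + 0.2Y) = (0.4)²·var(X) + (0.2)²·var(Y) + 2·(0.4)·(0.2)·Cov(X,Y)
= 0.16·2.5 + 0.04·3.4 + 0.16·-2.34 = 0.1616

0.1616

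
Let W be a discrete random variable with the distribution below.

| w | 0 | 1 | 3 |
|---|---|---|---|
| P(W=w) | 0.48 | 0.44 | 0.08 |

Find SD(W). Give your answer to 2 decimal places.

E[W] = (0)(0.48) + (1)(0.44) + (3)(0.08) = 0.68
E[W²] = (0)²(0.48) + (1)²(0.44) + (3)²(0.08) = 1.16
V(W) = E[W²] − (E[W])² = 1.16 − (0.68)² = 0.6976
SD(W) = √0.6976 ≈ 0.84

0.84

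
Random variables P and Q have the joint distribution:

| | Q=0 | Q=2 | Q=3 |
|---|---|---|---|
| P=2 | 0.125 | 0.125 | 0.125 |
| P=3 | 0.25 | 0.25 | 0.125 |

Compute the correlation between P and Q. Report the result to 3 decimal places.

-0.105

E[P] = 2.625,  E[Q] = 1.5
E[PQ] = 3.875
cov(P,Q) = E[PQ] − E[P]E[Q] = 3.875 − (2.625)(1.5) = -0.0625
V(P) = 0.234375,  V(Q) = 1.5
ρ = -0.0625 / √(0.234375·1.5) ≈ -0.105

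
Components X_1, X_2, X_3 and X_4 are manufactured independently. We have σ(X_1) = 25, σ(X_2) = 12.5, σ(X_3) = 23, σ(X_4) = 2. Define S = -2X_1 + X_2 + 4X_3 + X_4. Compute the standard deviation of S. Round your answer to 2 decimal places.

Var(X_1) = 625, Var(X_2) = 156.25, Var(X_3) = 529, Var(X_4) = 4
By independence, Var(S) = (-2)²Var(X_1) + (1)²Var(X_2) + (4)²Var(X_3) + (1)²Var(X_4)
= (-2)²·625 + (1)²·156.25 + (4)²·529 + (1)²·4 = 11124.25
σ(S) = √11124.25 ≈ 105.47

105.47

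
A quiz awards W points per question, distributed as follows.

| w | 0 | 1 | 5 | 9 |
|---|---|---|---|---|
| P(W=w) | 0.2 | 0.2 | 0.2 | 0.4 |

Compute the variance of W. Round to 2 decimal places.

E[W] = (0)(0.2) + (1)(0.2) + (5)(0.2) + (9)(0.4) = 4.8
E[W²] = (0)²(0.2) + (1)²(0.2) + (5)²(0.2) + (9)²(0.4) = 37.6
Var(W) = E[W²] − (E[W])² = 37.6 − (4.8)² = 14.56

14.56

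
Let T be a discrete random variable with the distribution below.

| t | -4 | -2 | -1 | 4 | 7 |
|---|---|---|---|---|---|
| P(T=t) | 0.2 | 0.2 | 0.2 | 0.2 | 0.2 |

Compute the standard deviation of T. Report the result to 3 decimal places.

E[T] = (-4)(0.2) + (-2)(0.2) + (-1)(0.2) + (4)(0.2) + (7)(0.2) = 0.8
E[T²] = (-4)²(0.2) + (-2)²(0.2) + (-1)²(0.2) + (4)²(0.2) + (7)²(0.2) = 17.2
Var(T) = E[T²] − (E[T])² = 17.2 − (0.8)² = 16.56
sd(T) = √16.56 ≈ 4.069

4.069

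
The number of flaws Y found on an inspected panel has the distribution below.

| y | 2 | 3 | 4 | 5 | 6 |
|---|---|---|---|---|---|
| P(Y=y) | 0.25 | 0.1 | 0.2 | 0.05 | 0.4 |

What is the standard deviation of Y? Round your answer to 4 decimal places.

1.6394

E[Y] = (2)(0.25) + (3)(0.1) + (4)(0.2) + (5)(0.05) + (6)(0.4) = 4.25
E[Y²] = (2)²(0.25) + (3)²(0.1) + (4)²(0.2) + (5)²(0.05) + (6)²(0.4) = 20.75
Var(Y) = E[Y²] − (E[Y])² = 20.75 − (4.25)² = 2.6875
σ(Y) = √2.6875 ≈ 1.6394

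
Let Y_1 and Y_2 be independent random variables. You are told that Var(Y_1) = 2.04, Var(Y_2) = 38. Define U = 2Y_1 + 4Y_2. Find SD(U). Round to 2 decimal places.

24.82

By independence, Var(U) = (2)²Var(Y_1) + (4)²Var(Y_2)
= (2)²·2.04 + (4)²·38 = 616.16
SD(U) = √616.16 ≈ 24.82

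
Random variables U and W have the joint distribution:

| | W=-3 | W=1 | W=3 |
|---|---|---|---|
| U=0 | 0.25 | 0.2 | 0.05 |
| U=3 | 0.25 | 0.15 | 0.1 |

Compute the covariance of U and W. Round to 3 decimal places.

E[U] = 1.5,  E[W] = -0.7
E[UW] = -0.9
Cov(U,W) = E[UW] − E[U]E[W] = -0.9 − (1.5)(-0.7) = 0.15

0.150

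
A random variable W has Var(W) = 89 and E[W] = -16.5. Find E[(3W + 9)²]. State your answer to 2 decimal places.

2441.25

E[3W + 9] = 3·-16.5 + 9 = -40.5
Var(3W + 9) = (3)²·89 = 801
E[(3W + 9)²] = Var((3W + 9)) + (E[(3W + 9)])² = 801 + (-40.5)² = 2441.25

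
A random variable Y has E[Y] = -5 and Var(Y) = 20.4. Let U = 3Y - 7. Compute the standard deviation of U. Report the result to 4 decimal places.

Var(3Y - 7) = (3)²·20.4 = 183.6
sd(U) = √183.6 ≈ 13.5499

13.5499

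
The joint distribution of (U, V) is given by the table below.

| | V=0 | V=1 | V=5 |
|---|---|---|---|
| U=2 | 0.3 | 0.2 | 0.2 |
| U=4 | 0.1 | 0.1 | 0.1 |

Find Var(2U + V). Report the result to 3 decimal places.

E[U] = 2.6,  E[V] = 1.8,  E[UV] = 4.8
Var(U) = 7.6 − (2.6)² = 0.84;  Var(V) = 7.8 − (1.8)² = 4.56
Cov(U,V) = 4.8 − (2.6)(1.8) = 0.12
Var(2U + V) = (2)²·0.84 + (1)²·4.56 + 2·(2)·(1)·0.12 = 8.4

8.400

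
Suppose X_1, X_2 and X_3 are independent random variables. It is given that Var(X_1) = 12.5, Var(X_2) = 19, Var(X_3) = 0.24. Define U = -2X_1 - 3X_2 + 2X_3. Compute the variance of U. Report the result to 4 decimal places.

221.9600

By independence, Var(U) = (-2)²Var(X_1) + (-3)²Var(X_2) + (2)²Var(X_3)
= (-2)²·12.5 + (-3)²·19 + (2)²·0.24 = 221.96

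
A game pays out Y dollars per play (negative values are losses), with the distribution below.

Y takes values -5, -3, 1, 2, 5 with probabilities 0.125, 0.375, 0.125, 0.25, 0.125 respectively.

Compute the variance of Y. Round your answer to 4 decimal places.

10.5000

E[Y] = (-5)(0.125) + (-3)(0.375) + (1)(0.125) + (2)(0.25) + (5)(0.125) = -0.5
E[Y²] = (-5)²(0.125) + (-3)²(0.375) + (1)²(0.125) + (2)²(0.25) + (5)²(0.125) = 10.75
var(Y) = E[Y²] − (E[Y])² = 10.75 − (-0.5)² = 10.5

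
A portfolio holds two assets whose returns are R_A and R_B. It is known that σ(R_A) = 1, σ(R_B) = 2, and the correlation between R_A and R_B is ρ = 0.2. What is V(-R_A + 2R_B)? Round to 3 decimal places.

V(R_A) = (1)² = 1;  V(R_B) = (2)² = 4
Cov(R_A,R_B) = ρ·σ(R_A)·σ(R_B) = 0.2·1·2 = 0.4
V(-R_A + 2R_B) = (-1)²·V(R_A) + (2)²·V(R_B) + 2·(-1)·(2)·Cov(R_A,R_B)
= 1·1 + 4·4 + -4·0.4 = 15.4

15.400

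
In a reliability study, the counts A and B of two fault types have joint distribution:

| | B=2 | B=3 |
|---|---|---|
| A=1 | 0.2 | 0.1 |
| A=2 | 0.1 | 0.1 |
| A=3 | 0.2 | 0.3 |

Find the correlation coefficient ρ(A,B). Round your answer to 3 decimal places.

0.229

E[A] = 2.2,  E[B] = 2.5
E[AB] = 5.6
Cov(A,B) = E[AB] − E[A]E[B] = 5.6 − (2.2)(2.5) = 0.1
V(A) = 0.76,  V(B) = 0.25
ρ = 0.1 / √(0.76·0.25) ≈ 0.229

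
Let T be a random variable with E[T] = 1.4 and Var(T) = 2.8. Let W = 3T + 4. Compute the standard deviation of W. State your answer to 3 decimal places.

5.020

Var(3T + 4) = (3)²·2.8 = 25.2
SD(W) = √25.2 ≈ 5.020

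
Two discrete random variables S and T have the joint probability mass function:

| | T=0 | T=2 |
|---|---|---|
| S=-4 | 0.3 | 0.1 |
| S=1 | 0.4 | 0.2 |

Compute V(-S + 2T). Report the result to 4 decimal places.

E[S] = -1,  E[T] = 0.6,  E[ST] = -0.4
V(S) = 7 − (-1)² = 6;  V(T) = 1.2 − (0.6)² = 0.84
Cov(S,T) = -0.4 − (-1)(0.6) = 0.2
V(-S + 2T) = (-1)²·6 + (2)²·0.84 + 2·(-1)·(2)·0.2 = 8.56

8.5600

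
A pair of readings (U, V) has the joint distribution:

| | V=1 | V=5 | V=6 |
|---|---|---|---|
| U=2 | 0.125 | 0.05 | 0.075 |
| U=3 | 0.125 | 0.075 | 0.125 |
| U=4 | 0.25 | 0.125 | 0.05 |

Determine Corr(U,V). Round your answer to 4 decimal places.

E[U] = 3.175,  E[V] = 3.25
E[UV] = 10.1
cov(U,V) = E[UV] − E[U]E[V] = 10.1 − (3.175)(3.25) = -0.21875
Var(U) = 0.644375,  Var(V) = 5.1875
ρ = -0.21875 / √(0.644375·5.1875) ≈ -0.1196

-0.1196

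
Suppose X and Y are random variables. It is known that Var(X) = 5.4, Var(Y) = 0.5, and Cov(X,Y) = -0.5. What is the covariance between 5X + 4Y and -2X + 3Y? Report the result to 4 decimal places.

-51.5000

Cov(5X + 4Y, -2X + 3Y) = (5)(-2)Var(X) + (4)(3)Var(Y) + [(5)(3) + (4)(-2)]Cov(X,Y)
= -10·5.4 + 12·0.5 + 7·-0.5 = -51.5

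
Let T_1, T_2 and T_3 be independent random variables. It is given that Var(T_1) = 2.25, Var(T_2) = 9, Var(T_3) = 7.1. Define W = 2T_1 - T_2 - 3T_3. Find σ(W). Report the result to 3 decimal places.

9.050

By independence, Var(W) = (2)²Var(T_1) + (-1)²Var(T_2) + (-3)²Var(T_3)
= (2)²·2.25 + (-1)²·9 + (-3)²·7.1 = 81.9
σ(W) = √81.9 ≈ 9.050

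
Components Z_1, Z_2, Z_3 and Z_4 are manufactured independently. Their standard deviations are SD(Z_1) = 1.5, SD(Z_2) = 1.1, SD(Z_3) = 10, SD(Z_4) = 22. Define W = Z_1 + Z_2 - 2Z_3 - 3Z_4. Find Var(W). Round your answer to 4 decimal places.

Var(Z_1) = 2.25, Var(Z_2) = 1.21, Var(Z_3) = 100, Var(Z_4) = 484
By independence, Var(W) = (1)²Var(Z_1) + (1)²Var(Z_2) + (-2)²Var(Z_3) + (-3)²Var(Z_4)
= (1)²·2.25 + (1)²·1.21 + (-2)²·100 + (-3)²·484 = 4759.46

4759.4600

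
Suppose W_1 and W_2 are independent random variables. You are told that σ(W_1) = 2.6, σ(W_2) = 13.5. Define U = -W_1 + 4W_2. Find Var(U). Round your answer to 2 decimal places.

2922.76

Var(W_1) = 6.76, Var(W_2) = 182.25
By independence, Var(U) = (-1)²Var(W_1) + (4)²Var(W_2)
= (-1)²·6.76 + (4)²·182.25 = 2922.76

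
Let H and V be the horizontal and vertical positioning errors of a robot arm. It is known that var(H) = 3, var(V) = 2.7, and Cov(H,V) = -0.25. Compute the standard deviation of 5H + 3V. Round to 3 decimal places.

9.581

var(5H + 3V) = (5)²·var(H) + (3)²·var(V) + 2·(5)·(3)·Cov(H,V)
= 25·3 + 9·2.7 + 30·-0.25 = 91.8
SD(5H + 3V) = √91.8 ≈ 9.581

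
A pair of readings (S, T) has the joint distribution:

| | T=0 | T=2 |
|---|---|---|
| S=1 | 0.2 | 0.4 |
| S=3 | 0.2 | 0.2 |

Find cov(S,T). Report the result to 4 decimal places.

-0.1600

E[S] = 1.8,  E[T] = 1.2
E[ST] = 2
cov(S,T) = E[ST] − E[S]E[T] = 2 − (1.8)(1.2) = -0.16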